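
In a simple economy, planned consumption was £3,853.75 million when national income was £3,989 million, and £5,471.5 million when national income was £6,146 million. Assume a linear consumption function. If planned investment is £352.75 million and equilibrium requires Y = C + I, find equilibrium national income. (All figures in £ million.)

MPC = (5471.5 − 3853.75)/(6146 − 3989) = 1617.75/2157 = 0.75
a = 3853.75 − 0.75(3989) = 862
Equilibrium: Y = 862 + 0.75Y + 352.75
0.25Y = 1214.75, so Y = 1214.75/0.25 = 4859

Y = 4859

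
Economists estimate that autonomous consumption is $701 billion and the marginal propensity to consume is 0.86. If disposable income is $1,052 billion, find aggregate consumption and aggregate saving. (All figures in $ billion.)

C = 1605.72; S = -553.72

C = 701 + 0.86(1052) = 701 + 904.72 = 1605.72
S = Y − C = 1052 − 1605.72 = -553.72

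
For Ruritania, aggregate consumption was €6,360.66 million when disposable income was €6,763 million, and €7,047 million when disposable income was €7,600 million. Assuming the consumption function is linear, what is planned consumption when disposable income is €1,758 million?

MPC = (7047 − 6360.66)/(7600 − 6763) = 686.34/837 = 0.82
a = 6360.66 − 0.82(6763) = 6360.66 − 5545.66 = 815
C = 815 + 0.82(1758) = 815 + 1441.56 = 2256.56

C = 2256.56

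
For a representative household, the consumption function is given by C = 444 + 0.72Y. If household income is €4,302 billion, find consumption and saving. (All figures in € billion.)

C = 3541.44; S = 760.56

C = 444 + 0.72(4302) = 444 + 3097.44 = 3541.44
S = Y − C = 4302 − 3541.44 = 760.56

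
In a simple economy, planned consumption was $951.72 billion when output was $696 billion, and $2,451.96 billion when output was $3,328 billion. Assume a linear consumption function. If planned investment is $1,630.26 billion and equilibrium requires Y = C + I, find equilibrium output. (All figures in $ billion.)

MPC = (2451.96 − 951.72)/(3328 − 696) = 1500.24/2632 = 0.57
a = 951.72 − 0.57(696) = 555
Equilibrium: Y = 555 + 0.57Y + 1630.26
0.43Y = 2185.26, so Y = 2185.26/0.43 = 5082

Y = 5082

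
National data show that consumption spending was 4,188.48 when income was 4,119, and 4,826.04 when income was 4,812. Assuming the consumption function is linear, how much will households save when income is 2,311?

S = -214.12

MPC = (4826.04 − 4188.48)/(4812 − 4119) = 637.56/693 = 0.92
a = 4188.48 − 0.92(4119) = 4188.48 − 3789.48 = 399
C = 399 + 0.92(2311) = 2525.12
S = 2311 − 2525.12 = -214.12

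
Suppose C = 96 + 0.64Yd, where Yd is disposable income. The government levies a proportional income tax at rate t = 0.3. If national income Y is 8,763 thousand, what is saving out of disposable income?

S = 2112.276

Yd = (1 − 0.3)(8763) = 0.7(8763) = 6134.1
C = 96 + 0.64(6134.1) = 96 + 3925.824 = 4021.824
S = Yd − C = 6134.1 − 4021.824 = 2112.276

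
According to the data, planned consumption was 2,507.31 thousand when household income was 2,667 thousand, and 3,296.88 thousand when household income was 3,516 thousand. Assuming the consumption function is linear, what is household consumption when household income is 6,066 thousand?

C = 5668.38

MPC = (3296.88 − 2507.31)/(3516 − 2667) = 789.57/849 = 0.93
a = 2507.31 − 0.93(2667) = 2507.31 − 2480.31 = 27
C = 27 + 0.93(6066) = 27 + 5641.38 = 5668.38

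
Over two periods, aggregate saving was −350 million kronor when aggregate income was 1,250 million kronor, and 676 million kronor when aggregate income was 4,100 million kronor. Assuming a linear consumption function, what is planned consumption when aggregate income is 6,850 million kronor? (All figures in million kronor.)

C = 5184

MPS = ΔS/ΔY = (676 − (-350))/(4100 − 1250) = 1026/2850 = 0.36
MPC = 1 − MPS = 0.64
Autonomous saving = -350 − 0.36(1250) = -800, so a = 800
C = 800 + 0.64(6850) = 800 + 4384 = 5184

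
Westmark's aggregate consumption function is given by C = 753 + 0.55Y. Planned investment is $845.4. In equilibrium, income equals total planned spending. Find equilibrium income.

Y = 3552

Y = C + I = 753 + 0.55Y + 845.4
Y − 0.55Y = 1598.4
0.45Y = 1598.4, so Y = 1598.4/0.45 = 3552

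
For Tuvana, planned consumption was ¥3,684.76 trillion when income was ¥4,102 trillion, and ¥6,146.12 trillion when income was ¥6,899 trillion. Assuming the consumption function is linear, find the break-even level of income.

MPC = (6146.12 − 3684.76)/(6899 − 4102) = 2461.36/2797 = 0.88
a = 3684.76 − 0.88(4102) = 3684.76 − 3609.76 = 75
Break-even: Y = a/(1−MPC) = 75/0.12 = 625

Y = 625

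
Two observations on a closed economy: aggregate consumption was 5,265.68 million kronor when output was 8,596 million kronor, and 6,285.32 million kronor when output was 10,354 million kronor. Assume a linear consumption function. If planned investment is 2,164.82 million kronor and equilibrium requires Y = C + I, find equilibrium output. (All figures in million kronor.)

Y = 5821

MPC = (6285.32 − 5265.68)/(10354 − 8596) = 1019.64/1758 = 0.58
a = 5265.68 − 0.58(8596) = 280
Equilibrium: Y = 280 + 0.58Y + 2164.82
0.42Y = 2444.82, so Y = 2444.82/0.42 = 5821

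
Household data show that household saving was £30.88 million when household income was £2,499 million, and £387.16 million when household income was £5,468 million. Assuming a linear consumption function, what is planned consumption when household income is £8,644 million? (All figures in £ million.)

MPS = ΔS/ΔY = (387.16 − 30.88)/(5468 − 2499) = 356.28/2969 = 0.12
MPC = 1 − MPS = 0.88
Autonomous saving = 30.88 − 0.12(2499) = -269, so a = 269
C = 269 + 0.88(8644) = 269 + 7606.72 = 7875.72

C = 7875.72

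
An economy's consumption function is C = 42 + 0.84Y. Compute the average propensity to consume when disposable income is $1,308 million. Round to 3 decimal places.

APC = 0.872

C = 42 + 0.84(1308) = 1140.72
APC = C/Y = 1140.72/1308 = 0.872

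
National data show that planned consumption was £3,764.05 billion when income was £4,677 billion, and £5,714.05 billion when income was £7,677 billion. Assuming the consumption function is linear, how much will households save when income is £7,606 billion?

S = 1938.1

MPC = (5714.05 − 3764.05)/(7677 − 4677) = 1950/3000 = 0.65
a = 3764.05 − 0.65(4677) = 3764.05 − 3040.05 = 724
C = 724 + 0.65(7606) = 5667.9
S = 7606 − 5667.9 = 1938.1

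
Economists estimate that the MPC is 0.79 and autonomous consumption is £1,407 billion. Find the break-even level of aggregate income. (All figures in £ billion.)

At break-even, C = Y: 1407 + 0.79Y = Y
0.21Y = 1407, so Y = 1407/0.21 = 6700

Y = 6700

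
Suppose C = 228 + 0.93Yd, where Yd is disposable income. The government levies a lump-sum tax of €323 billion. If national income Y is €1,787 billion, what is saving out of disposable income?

S = -125.52

Yd = Y − T = 1787 − 323 = 1464
C = 228 + 0.93(1464) = 228 + 1361.52 = 1589.52
S = Yd − C = 1464 − 1589.52 = -125.52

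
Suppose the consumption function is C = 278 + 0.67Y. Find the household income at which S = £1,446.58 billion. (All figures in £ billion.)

S = Y − C = -278 + 0.33Y
-278 + 0.33Y = 1446.58, so 0.33Y = 1724.58 and Y = 5226

Y = 5226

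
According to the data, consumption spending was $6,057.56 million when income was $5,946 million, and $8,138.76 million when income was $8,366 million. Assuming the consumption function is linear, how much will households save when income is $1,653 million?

S = -712.58

MPC = (8138.76 − 6057.56)/(8366 − 5946) = 2081.2/2420 = 0.86
a = 6057.56 − 0.86(5946) = 6057.56 − 5113.56 = 944
C = 944 + 0.86(1653) = 2365.58
S = 1653 − 2365.58 = -712.58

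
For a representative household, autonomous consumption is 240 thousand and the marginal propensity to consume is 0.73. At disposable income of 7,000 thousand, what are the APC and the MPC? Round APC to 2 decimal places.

APC = 0.76; MPC = 0.73

MPC = 0.73 (the slope of the consumption function)
C = 240 + 0.73(7000) = 5350, so APC = 5350/7000 = 0.76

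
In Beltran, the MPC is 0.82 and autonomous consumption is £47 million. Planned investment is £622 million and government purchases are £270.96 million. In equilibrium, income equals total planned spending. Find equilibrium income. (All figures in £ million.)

Y = C + I + G = 47 + 0.82Y + 622 + 270.96
Y − 0.82Y = 939.96
0.18Y = 939.96, so Y = 939.96/0.18 = 5222

Y = 5222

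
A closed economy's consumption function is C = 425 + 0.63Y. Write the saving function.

S = Y − C = Y − (425 + 0.63Y) = -425 + (1 − 0.63)Y

S = -425 + 0.37Y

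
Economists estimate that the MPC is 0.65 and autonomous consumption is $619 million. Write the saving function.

S = -619 + 0.35Y

S = Y − C = Y − (619 + 0.65Y) = -619 + (1 − 0.65)Y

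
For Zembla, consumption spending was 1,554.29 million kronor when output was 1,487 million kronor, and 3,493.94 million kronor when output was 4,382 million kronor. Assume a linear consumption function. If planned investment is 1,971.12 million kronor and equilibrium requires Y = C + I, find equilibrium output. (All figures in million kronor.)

Y = 7664

MPC = (3493.94 − 1554.29)/(4382 − 1487) = 1939.65/2895 = 0.67
a = 1554.29 − 0.67(1487) = 558
Equilibrium: Y = 558 + 0.67Y + 1971.12
0.33Y = 2529.12, so Y = 2529.12/0.33 = 7664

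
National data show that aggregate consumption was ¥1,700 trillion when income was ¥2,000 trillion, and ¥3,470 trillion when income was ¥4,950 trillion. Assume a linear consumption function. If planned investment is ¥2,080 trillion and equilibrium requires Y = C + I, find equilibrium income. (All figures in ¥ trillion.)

Y = 6450

MPC = (3470 − 1700)/(4950 − 2000) = 1770/2950 = 0.6
a = 1700 − 0.6(2000) = 500
Equilibrium: Y = 500 + 0.6Y + 2080
0.4Y = 2580, so Y = 2580/0.4 = 6450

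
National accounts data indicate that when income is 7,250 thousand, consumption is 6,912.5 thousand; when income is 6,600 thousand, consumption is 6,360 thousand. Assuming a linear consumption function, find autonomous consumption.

MPC = ΔC/ΔY = (6912.5 − 6360)/(7250 − 6600) = 552.5/650 = 0.85
a = C − MPC·Y = 6360 − 0.85(6600) = 6360 − 5610 = 750

a = 750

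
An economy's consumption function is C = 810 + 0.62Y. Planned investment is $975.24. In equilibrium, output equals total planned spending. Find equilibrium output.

Y = 4698

Y = C + I = 810 + 0.62Y + 975.24
Y − 0.62Y = 1785.24
0.38Y = 1785.24, so Y = 1785.24/0.38 = 4698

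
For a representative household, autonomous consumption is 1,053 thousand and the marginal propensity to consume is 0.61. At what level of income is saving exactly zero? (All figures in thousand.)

Y = 2700

At break-even, C = Y: 1053 + 0.61Y = Y
0.39Y = 1053, so Y = 1053/0.39 = 2700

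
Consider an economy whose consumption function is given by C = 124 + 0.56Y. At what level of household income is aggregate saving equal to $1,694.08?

Y = 4132

S = Y − C = -124 + 0.44Y
-124 + 0.44Y = 1694.08, so 0.44Y = 1818.08 and Y = 4132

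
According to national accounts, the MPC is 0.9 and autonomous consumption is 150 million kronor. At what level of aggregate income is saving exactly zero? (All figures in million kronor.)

Y = 1500

At break-even, C = Y: 150 + 0.9Y = Y
0.1Y = 150, so Y = 150/0.1 = 1500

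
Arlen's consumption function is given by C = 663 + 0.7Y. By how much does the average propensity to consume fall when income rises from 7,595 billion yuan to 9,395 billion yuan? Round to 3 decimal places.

At Y = 7595: C = 663 + 0.7(7595) = 5979.5, APC = 5979.5/7595 = 0.7873
At Y = 9395: C = 7239.5, APC = 7239.5/9395 = 0.7706
Fall in APC = 0.7873 − 0.7706 = 0.0167 ≈ 0.017

ΔAPC = 0.017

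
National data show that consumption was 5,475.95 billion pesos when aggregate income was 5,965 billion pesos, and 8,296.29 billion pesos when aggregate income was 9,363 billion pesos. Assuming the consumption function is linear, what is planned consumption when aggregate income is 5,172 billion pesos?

MPC = (8296.29 − 5475.95)/(9363 − 5965) = 2820.34/3398 = 0.83
a = 5475.95 − 0.83(5965) = 5475.95 − 4950.95 = 525
C = 525 + 0.83(5172) = 525 + 4292.76 = 4817.76

C = 4817.76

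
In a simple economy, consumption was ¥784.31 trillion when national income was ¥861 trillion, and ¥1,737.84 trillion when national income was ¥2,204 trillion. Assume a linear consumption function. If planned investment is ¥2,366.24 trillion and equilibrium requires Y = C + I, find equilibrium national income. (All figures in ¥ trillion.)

MPC = (1737.84 − 784.31)/(2204 − 861) = 953.53/1343 = 0.71
a = 784.31 − 0.71(861) = 173
Equilibrium: Y = 173 + 0.71Y + 2366.24
0.29Y = 2539.24, so Y = 2539.24/0.29 = 8756

Y = 8756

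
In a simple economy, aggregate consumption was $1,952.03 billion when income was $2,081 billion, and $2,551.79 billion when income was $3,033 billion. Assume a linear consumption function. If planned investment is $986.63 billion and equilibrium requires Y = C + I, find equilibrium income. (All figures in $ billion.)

MPC = (2551.79 − 1952.03)/(3033 − 2081) = 599.76/952 = 0.63
a = 1952.03 − 0.63(2081) = 641
Equilibrium: Y = 641 + 0.63Y + 986.63
0.37Y = 1627.63, so Y = 1627.63/0.37 = 4399

Y = 4399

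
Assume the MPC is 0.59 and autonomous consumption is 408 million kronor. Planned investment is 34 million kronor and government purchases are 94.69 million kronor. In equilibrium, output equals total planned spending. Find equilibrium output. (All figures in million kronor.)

Y = C + I + G = 408 + 0.59Y + 34 + 94.69
Y − 0.59Y = 536.69
0.41Y = 536.69, so Y = 536.69/0.41 = 1309

Y = 1309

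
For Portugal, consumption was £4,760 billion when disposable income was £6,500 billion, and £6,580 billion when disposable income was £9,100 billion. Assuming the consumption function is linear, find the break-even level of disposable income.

MPC = (6580 − 4760)/(9100 − 6500) = 1820/2600 = 0.7
a = 4760 − 0.7(6500) = 4760 − 4550 = 210
Break-even: Y = a/(1−MPC) = 210/0.3 = 700

Y = 700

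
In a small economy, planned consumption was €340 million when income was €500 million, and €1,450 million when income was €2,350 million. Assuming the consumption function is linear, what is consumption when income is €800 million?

MPC = (1450 − 340)/(2350 − 500) = 1110/1850 = 0.6
a = 340 − 0.6(500) = 340 − 300 = 40
C = 40 + 0.6(800) = 40 + 480 = 520

C = 520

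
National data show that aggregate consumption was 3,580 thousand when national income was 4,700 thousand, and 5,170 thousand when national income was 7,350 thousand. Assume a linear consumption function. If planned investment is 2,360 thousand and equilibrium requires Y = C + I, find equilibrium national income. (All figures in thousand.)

MPC = (5170 − 3580)/(7350 − 4700) = 1590/2650 = 0.6
a = 3580 − 0.6(4700) = 760
Equilibrium: Y = 760 + 0.6Y + 2360
0.4Y = 3120, so Y = 3120/0.4 = 7800

Y = 7800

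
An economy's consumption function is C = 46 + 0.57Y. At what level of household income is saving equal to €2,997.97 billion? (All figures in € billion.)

S = Y − C = -46 + 0.43Y
-46 + 0.43Y = 2997.97, so 0.43Y = 3043.97 and Y = 7079

Y = 7079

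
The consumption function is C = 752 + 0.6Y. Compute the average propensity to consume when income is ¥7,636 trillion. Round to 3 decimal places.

C = 752 + 0.6(7636) = 5333.6
APC = C/Y = 5333.6/7636 = 0.698

APC = 0.698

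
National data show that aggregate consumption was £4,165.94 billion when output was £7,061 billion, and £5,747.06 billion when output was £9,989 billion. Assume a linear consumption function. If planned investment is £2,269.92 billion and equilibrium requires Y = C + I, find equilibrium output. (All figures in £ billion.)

Y = 5702

MPC = (5747.06 − 4165.94)/(9989 − 7061) = 1581.12/2928 = 0.54
a = 4165.94 − 0.54(7061) = 353
Equilibrium: Y = 353 + 0.54Y + 2269.92
0.46Y = 2622.92, so Y = 2622.92/0.46 = 5702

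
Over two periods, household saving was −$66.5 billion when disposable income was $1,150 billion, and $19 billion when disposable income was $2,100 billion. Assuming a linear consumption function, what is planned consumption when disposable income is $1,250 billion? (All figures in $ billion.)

MPS = ΔS/ΔY = (19 − (-66.5))/(2100 − 1150) = 85.5/950 = 0.09
MPC = 1 − MPS = 0.91
Autonomous saving = -66.5 − 0.09(1150) = -170, so a = 170
C = 170 + 0.91(1250) = 170 + 1137.5 = 1307.5

C = 1307.5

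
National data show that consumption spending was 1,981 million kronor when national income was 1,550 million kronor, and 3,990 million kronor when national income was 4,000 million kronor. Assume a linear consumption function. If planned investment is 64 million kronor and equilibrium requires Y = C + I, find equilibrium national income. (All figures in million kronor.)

MPC = (3990 − 1981)/(4000 − 1550) = 2009/2450 = 0.82
a = 1981 − 0.82(1550) = 710
Equilibrium: Y = 710 + 0.82Y + 64
0.18Y = 774, so Y = 774/0.18 = 4300

Y = 4300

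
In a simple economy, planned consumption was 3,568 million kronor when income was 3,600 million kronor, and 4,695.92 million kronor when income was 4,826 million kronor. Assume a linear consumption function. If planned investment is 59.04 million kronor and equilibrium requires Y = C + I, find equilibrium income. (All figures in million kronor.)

MPC = (4695.92 − 3568)/(4826 − 3600) = 1127.92/1226 = 0.92
a = 3568 − 0.92(3600) = 256
Equilibrium: Y = 256 + 0.92Y + 59.04
0.08Y = 315.04, so Y = 315.04/0.08 = 3938

Y = 3938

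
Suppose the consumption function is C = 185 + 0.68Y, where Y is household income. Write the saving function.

S = -185 + 0.32Y

S = Y − C = Y − (185 + 0.68Y) = -185 + (1 − 0.68)Y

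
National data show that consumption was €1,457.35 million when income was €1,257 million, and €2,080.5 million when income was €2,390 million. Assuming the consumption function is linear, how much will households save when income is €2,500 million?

S = 359

MPC = (2080.5 − 1457.35)/(2390 − 1257) = 623.15/1133 = 0.55
a = 1457.35 − 0.55(1257) = 1457.35 − 691.35 = 766
C = 766 + 0.55(2500) = 2141
S = 2500 − 2141 = 359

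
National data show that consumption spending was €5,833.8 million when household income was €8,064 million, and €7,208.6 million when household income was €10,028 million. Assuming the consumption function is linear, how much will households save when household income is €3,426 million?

S = 838.8

MPC = (7208.6 − 5833.8)/(10028 − 8064) = 1374.8/1964 = 0.7
a = 5833.8 − 0.7(8064) = 5833.8 − 5644.8 = 189
C = 189 + 0.7(3426) = 2587.2
S = 3426 − 2587.2 = 838.8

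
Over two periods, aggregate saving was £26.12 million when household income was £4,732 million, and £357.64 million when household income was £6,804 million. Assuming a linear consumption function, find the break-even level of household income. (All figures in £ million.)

Y = 4568.75

MPS = ΔS/ΔY = (357.64 − 26.12)/(6804 − 4732) = 331.52/2072 = 0.16
MPC = 1 − MPS = 0.84
From S(4732) = 26.12: −a + 0.16(4732) = 26.12, so a = 757.12 − 26.12 = 731
Break-even (S = 0): Y = a/MPS = 731/0.16 = 4568.75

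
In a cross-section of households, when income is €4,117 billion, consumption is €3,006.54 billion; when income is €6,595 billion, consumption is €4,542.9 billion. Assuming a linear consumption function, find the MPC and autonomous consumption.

MPC = ΔC/ΔY = (4542.9 − 3006.54)/(6595 − 4117) = 1536.36/2478 = 0.62
a = C − MPC·Y = 3006.54 − 0.62(4117) = 3006.54 − 2552.54 = 454

MPC = 0.62; a = 454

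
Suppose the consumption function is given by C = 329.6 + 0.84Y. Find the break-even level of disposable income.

Y = 2060

At break-even, C = Y: 329.6 + 0.84Y = Y
0.16Y = 329.6, so Y = 329.6/0.16 = 2060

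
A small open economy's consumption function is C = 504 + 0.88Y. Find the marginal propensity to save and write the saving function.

MPS = 0.12; S = -504 + 0.12Y

MPS = 1 − MPC = 1 − 0.88 = 0.12
S = Y − C = -504 + 0.12Y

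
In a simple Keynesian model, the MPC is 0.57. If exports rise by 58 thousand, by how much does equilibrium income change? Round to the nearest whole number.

ΔY ≈ 135

The multiplier is 1/(1 − MPC) = 1/0.43.
ΔY = 58/0.43 = 134.88 ≈ 135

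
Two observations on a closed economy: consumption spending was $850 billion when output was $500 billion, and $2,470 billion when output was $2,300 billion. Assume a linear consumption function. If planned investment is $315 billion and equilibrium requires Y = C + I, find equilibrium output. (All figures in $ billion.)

MPC = (2470 − 850)/(2300 − 500) = 1620/1800 = 0.9
a = 850 − 0.9(500) = 400
Equilibrium: Y = 400 + 0.9Y + 315
0.1Y = 715, so Y = 715/0.1 = 7150

Y = 7150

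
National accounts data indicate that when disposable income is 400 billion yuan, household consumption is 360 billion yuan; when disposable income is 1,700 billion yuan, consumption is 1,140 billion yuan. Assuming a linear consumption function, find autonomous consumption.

a = 120

MPC = ΔC/ΔY = (1140 − 360)/(1700 − 400) = 780/1300 = 0.6
a = C − MPC·Y = 360 − 0.6(400) = 360 − 240 = 120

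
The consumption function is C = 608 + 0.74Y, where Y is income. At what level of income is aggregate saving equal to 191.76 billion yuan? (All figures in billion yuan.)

S = Y − C = -608 + 0.26Y
-608 + 0.26Y = 191.76, so 0.26Y = 799.76 and Y = 3076

Y = 3076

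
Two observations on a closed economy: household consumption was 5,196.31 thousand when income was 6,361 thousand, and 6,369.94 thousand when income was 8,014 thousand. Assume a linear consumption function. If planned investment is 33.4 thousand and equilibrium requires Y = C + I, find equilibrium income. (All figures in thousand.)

MPC = (6369.94 − 5196.31)/(8014 − 6361) = 1173.63/1653 = 0.71
a = 5196.31 − 0.71(6361) = 680
Equilibrium: Y = 680 + 0.71Y + 33.4
0.29Y = 713.4, so Y = 713.4/0.29 = 2460

Y = 2460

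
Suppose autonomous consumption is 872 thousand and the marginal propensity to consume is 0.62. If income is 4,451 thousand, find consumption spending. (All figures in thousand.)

C = 872 + 0.62(4451) = 872 + 2759.62 = 3631.62

C = 3631.62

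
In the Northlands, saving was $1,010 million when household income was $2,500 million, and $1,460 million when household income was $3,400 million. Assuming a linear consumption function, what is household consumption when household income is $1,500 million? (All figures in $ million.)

MPS = ΔS/ΔY = (1460 − 1010)/(3400 − 2500) = 450/900 = 0.5
MPC = 1 − MPS = 0.5
Autonomous saving = 1010 − 0.5(2500) = -240, so a = 240
C = 240 + 0.5(1500) = 240 + 750 = 990

C = 990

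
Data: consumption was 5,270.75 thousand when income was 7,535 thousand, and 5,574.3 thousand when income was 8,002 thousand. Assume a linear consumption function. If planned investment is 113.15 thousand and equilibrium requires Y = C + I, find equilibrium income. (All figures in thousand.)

Y = 1389

MPC = (5574.3 − 5270.75)/(8002 − 7535) = 303.55/467 = 0.65
a = 5270.75 − 0.65(7535) = 373
Equilibrium: Y = 373 + 0.65Y + 113.15
0.35Y = 486.15, so Y = 486.15/0.35 = 1389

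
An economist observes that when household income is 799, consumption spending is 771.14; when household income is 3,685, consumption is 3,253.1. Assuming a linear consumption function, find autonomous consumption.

MPC = ΔC/ΔY = (3253.1 − 771.14)/(3685 − 799) = 2481.96/2886 = 0.86
a = C − MPC·Y = 771.14 − 0.86(799) = 771.14 − 687.14 = 84

a = 84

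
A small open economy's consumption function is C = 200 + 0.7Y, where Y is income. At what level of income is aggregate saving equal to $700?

S = Y − C = -200 + 0.3Y
-200 + 0.3Y = 700, so 0.3Y = 900 and Y = 3000

Y = 3000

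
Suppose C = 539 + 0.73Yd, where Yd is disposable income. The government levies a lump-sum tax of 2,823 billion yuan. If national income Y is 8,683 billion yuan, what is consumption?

Yd = Y − T = 8683 − 2823 = 5860
C = 539 + 0.73(5860) = 539 + 4277.8 = 4816.8

C = 4816.8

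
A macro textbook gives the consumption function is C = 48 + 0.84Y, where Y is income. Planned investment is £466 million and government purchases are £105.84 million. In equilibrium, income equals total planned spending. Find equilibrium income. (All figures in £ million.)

Y = C + I + G = 48 + 0.84Y + 466 + 105.84
Y − 0.84Y = 619.84
0.16Y = 619.84, so Y = 619.84/0.16 = 3874

Y = 3874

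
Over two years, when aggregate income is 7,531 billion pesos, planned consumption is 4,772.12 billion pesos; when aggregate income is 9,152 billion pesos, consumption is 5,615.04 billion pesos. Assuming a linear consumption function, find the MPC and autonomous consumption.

MPC = 0.52; a = 856

MPC = ΔC/ΔY = (5615.04 − 4772.12)/(9152 − 7531) = 842.92/1621 = 0.52
a = C − MPC·Y = 4772.12 − 0.52(7531) = 4772.12 − 3916.12 = 856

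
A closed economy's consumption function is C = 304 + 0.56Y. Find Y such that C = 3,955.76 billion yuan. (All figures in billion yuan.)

304 + 0.56Y = 3955.76
0.56Y = 3651.76, so Y = 3651.76/0.56 = 6521

Y = 6521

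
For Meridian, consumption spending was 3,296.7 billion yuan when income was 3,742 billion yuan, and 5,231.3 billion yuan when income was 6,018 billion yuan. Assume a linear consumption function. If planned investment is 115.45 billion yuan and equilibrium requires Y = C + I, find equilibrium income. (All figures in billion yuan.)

MPC = (5231.3 − 3296.7)/(6018 − 3742) = 1934.6/2276 = 0.85
a = 3296.7 − 0.85(3742) = 116
Equilibrium: Y = 116 + 0.85Y + 115.45
0.15Y = 231.45, so Y = 231.45/0.15 = 1543

Y = 1543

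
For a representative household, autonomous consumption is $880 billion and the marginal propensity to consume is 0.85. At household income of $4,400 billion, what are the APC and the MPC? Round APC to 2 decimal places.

MPC = 0.85 (the slope of the consumption function)
C = 880 + 0.85(4400) = 4620, so APC = 4620/4400 = 1.05

APC = 1.05; MPC = 0.85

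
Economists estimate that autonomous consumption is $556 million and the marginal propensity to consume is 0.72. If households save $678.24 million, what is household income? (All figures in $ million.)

S = Y − C = -556 + 0.28Y
-556 + 0.28Y = 678.24, so 0.28Y = 1234.24 and Y = 4408

Y = 4408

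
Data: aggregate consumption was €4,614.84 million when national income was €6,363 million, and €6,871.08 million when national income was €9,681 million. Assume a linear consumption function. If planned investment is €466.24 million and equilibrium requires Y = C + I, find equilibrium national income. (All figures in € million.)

Y = 2357

MPC = (6871.08 − 4614.84)/(9681 − 6363) = 2256.24/3318 = 0.68
a = 4614.84 − 0.68(6363) = 288
Equilibrium: Y = 288 + 0.68Y + 466.24
0.32Y = 754.24, so Y = 754.24/0.32 = 2357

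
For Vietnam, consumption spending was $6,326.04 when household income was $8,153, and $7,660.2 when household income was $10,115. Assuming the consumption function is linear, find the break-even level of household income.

MPC = (7660.2 − 6326.04)/(10115 − 8153) = 1334.16/1962 = 0.68
a = 6326.04 − 0.68(8153) = 6326.04 − 5544.04 = 782
Break-even: Y = a/(1−MPC) = 782/0.32 = 2443.75

Y = 2443.75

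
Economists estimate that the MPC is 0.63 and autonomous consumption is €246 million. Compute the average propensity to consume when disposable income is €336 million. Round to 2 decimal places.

APC = 1.36

C = 246 + 0.63(336) = 457.68
APC = C/Y = 457.68/336 = 1.36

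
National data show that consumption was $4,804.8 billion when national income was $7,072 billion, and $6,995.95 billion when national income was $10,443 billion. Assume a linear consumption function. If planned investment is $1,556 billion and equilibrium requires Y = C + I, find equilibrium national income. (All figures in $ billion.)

MPC = (6995.95 − 4804.8)/(10443 − 7072) = 2191.15/3371 = 0.65
a = 4804.8 − 0.65(7072) = 208
Equilibrium: Y = 208 + 0.65Y + 1556
0.35Y = 1764, so Y = 1764/0.35 = 5040

Y = 5040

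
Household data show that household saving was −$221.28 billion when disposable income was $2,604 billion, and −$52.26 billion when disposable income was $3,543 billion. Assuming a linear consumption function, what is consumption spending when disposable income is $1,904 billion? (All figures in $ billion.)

C = 2251.28

MPS = ΔS/ΔY = (-52.26 − (-221.28))/(3543 − 2604) = 169.02/939 = 0.18
MPC = 1 − MPS = 0.82
Autonomous saving = -221.28 − 0.18(2604) = -690, so a = 690
C = 690 + 0.82(1904) = 690 + 1561.28 = 2251.28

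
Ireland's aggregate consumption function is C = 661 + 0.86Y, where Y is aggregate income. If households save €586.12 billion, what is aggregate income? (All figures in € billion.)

S = Y − C = -661 + 0.14Y
-661 + 0.14Y = 586.12, so 0.14Y = 1247.12 and Y = 8908

Y = 8908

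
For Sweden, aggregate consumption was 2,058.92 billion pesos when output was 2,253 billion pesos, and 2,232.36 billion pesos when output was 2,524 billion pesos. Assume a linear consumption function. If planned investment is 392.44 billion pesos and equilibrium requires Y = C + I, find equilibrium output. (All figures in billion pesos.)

MPC = (2232.36 − 2058.92)/(2524 − 2253) = 173.44/271 = 0.64
a = 2058.92 − 0.64(2253) = 617
Equilibrium: Y = 617 + 0.64Y + 392.44
0.36Y = 1009.44, so Y = 1009.44/0.36 = 2804

Y = 2804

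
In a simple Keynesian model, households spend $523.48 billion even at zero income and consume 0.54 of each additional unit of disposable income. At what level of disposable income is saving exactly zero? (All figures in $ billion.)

At break-even, C = Y: 523.48 + 0.54Y = Y
0.46Y = 523.48, so Y = 523.48/0.46 = 1138

Y = 1138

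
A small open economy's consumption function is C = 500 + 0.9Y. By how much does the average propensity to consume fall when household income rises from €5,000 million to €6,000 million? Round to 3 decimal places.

At Y = 5000: C = 500 + 0.9(5000) = 5000, APC = 5000/5000 = 1.0000
At Y = 6000: C = 5900, APC = 5900/6000 = 0.9833
Fall in APC = 1.0000 − 0.9833 = 0.0167 ≈ 0.017

ΔAPC = 0.017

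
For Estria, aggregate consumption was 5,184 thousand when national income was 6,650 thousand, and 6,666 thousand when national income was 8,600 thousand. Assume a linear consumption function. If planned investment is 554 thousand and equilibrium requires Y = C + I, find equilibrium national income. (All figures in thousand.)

Y = 2850

MPC = (6666 − 5184)/(8600 − 6650) = 1482/1950 = 0.76
a = 5184 − 0.76(6650) = 130
Equilibrium: Y = 130 + 0.76Y + 554
0.24Y = 684, so Y = 684/0.24 = 2850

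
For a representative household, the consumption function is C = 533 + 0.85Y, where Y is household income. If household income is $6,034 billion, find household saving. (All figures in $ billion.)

C = 533 + 0.85(6034) = 533 + 5128.9 = 5661.9
S = Y − C = 6034 − 5661.9 = 372.1

S = 372.1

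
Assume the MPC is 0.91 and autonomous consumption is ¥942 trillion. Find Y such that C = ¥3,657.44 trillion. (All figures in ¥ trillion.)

942 + 0.91Y = 3657.44
0.91Y = 2715.44, so Y = 2715.44/0.91 = 2984

Y = 2984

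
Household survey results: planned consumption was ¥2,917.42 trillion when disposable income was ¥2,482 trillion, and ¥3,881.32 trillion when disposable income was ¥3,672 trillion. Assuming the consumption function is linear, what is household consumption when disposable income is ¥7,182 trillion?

C = 6724.42

MPC = (3881.32 − 2917.42)/(3672 − 2482) = 963.9/1190 = 0.81
a = 2917.42 − 0.81(2482) = 2917.42 − 2010.42 = 907
C = 907 + 0.81(7182) = 907 + 5817.42 = 6724.42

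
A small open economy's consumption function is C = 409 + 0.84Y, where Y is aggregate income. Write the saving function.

S = Y − C = Y − (409 + 0.84Y) = -409 + (1 − 0.84)Y

S = -409 + 0.16Y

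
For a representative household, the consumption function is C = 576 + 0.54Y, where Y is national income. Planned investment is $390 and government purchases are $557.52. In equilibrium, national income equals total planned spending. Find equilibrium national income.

Y = C + I + G = 576 + 0.54Y + 390 + 557.52
Y − 0.54Y = 1523.52
0.46Y = 1523.52, so Y = 1523.52/0.46 = 3312

Y = 3312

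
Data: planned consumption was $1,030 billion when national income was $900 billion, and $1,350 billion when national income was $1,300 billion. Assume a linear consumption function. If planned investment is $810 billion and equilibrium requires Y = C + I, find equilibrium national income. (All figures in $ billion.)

Y = 5600

MPC = (1350 − 1030)/(1300 − 900) = 320/400 = 0.8
a = 1030 − 0.8(900) = 310
Equilibrium: Y = 310 + 0.8Y + 810
0.2Y = 1120, so Y = 1120/0.2 = 5600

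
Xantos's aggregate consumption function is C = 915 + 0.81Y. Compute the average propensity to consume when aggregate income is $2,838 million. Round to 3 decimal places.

C = 915 + 0.81(2838) = 3213.78
APC = C/Y = 3213.78/2838 = 1.132

APC = 1.132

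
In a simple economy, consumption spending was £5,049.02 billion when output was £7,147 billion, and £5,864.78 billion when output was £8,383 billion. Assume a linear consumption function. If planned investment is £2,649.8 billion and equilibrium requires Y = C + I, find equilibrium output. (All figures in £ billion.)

MPC = (5864.78 − 5049.02)/(8383 − 7147) = 815.76/1236 = 0.66
a = 5049.02 − 0.66(7147) = 332
Equilibrium: Y = 332 + 0.66Y + 2649.8
0.34Y = 2981.8, so Y = 2981.8/0.34 = 8770

Y = 8770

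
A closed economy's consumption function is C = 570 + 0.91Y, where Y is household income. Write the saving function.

S = Y − C = Y − (570 + 0.91Y) = -570 + (1 − 0.91)Y

S = -570 + 0.09Y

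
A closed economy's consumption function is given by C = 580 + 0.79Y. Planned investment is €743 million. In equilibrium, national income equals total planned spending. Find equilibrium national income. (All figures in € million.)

Y = 6300

Y = C + I = 580 + 0.79Y + 743
Y − 0.79Y = 1323
0.21Y = 1323, so Y = 1323/0.21 = 6300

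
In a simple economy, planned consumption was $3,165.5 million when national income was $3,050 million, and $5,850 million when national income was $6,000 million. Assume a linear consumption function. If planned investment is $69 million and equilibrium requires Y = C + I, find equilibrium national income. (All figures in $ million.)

Y = 5100

MPC = (5850 − 3165.5)/(6000 − 3050) = 2684.5/2950 = 0.91
a = 3165.5 − 0.91(3050) = 390
Equilibrium: Y = 390 + 0.91Y + 69
0.09Y = 459, so Y = 459/0.09 = 5100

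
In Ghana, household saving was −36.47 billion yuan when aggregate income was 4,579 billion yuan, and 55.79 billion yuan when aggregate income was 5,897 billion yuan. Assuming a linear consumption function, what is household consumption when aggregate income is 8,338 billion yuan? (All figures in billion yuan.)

MPS = ΔS/ΔY = (55.79 − (-36.47))/(5897 − 4579) = 92.26/1318 = 0.07
MPC = 1 − MPS = 0.93
Autonomous saving = -36.47 − 0.07(4579) = -357, so a = 357
C = 357 + 0.93(8338) = 357 + 7754.34 = 8111.34

C = 8111.34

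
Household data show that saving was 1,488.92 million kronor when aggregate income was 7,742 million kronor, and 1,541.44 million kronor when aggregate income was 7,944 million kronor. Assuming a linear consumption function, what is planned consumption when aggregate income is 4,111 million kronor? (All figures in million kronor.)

MPS = ΔS/ΔY = (1541.44 − 1488.92)/(7944 − 7742) = 52.52/202 = 0.26
MPC = 1 − MPS = 0.74
Autonomous saving = 1488.92 − 0.26(7742) = -524, so a = 524
C = 524 + 0.74(4111) = 524 + 3042.14 = 3566.14

C = 3566.14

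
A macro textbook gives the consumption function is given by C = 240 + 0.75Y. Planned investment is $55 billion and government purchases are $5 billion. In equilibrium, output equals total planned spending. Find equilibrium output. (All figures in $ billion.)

Y = 1200

Y = C + I + G = 240 + 0.75Y + 55 + 5
Y − 0.75Y = 300
0.25Y = 300, so Y = 300/0.25 = 1200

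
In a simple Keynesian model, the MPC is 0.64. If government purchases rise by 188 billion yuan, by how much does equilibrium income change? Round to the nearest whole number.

ΔY ≈ 522

The multiplier is 1/(1 − MPC) = 1/0.36.
ΔY = 188/0.36 = 522.22 ≈ 522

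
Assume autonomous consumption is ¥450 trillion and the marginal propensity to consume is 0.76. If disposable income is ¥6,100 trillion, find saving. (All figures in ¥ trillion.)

C = 450 + 0.76(6100) = 450 + 4636 = 5086
S = Y − C = 6100 − 5086 = 1014

S = 1014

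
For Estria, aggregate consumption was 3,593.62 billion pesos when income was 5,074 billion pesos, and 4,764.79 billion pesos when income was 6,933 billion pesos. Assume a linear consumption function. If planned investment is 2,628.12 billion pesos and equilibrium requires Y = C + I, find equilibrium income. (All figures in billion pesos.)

MPC = (4764.79 − 3593.62)/(6933 − 5074) = 1171.17/1859 = 0.63
a = 3593.62 − 0.63(5074) = 397
Equilibrium: Y = 397 + 0.63Y + 2628.12
0.37Y = 3025.12, so Y = 3025.12/0.37 = 8176

Y = 8176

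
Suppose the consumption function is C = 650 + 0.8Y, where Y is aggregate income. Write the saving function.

S = -650 + 0.2Y

S = Y − C = Y − (650 + 0.8Y) = -650 + (1 − 0.8)Y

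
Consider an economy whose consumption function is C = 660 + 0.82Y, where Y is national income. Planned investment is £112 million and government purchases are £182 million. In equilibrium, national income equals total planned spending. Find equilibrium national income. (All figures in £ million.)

Y = 5300

Y = C + I + G = 660 + 0.82Y + 112 + 182
Y − 0.82Y = 954
0.18Y = 954, so Y = 954/0.18 = 5300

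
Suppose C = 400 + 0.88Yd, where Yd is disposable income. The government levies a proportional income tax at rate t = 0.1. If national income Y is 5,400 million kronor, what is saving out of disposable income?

Yd = (1 − 0.1)(5400) = 0.9(5400) = 4860
C = 400 + 0.88(4860) = 400 + 4276.8 = 4676.8
S = Yd − C = 4860 − 4676.8 = 183.2

S = 183.2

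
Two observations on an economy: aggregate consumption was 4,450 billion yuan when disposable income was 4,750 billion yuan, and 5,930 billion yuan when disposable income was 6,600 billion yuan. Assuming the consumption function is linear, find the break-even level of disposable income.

MPC = (5930 − 4450)/(6600 − 4750) = 1480/1850 = 0.8
a = 4450 − 0.8(4750) = 4450 − 3800 = 650
Break-even: Y = a/(1−MPC) = 650/0.2 = 3250

Y = 3250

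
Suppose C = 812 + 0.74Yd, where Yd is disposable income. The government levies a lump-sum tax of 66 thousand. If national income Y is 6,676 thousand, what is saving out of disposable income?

S = 906.6

Yd = Y − T = 6676 − 66 = 6610
C = 812 + 0.74(6610) = 812 + 4891.4 = 5703.4
S = Yd − C = 6610 − 5703.4 = 906.6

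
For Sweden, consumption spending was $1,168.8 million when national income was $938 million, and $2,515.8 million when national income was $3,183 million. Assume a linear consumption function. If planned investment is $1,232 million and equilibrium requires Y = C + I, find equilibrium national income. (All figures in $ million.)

MPC = (2515.8 − 1168.8)/(3183 − 938) = 1347/2245 = 0.6
a = 1168.8 − 0.6(938) = 606
Equilibrium: Y = 606 + 0.6Y + 1232
0.4Y = 1838, so Y = 1838/0.4 = 4595

Y = 4595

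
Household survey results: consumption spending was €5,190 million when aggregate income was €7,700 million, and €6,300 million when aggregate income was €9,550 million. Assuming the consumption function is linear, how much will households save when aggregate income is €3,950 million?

MPC = (6300 − 5190)/(9550 − 7700) = 1110/1850 = 0.6
a = 5190 − 0.6(7700) = 5190 − 4620 = 570
C = 570 + 0.6(3950) = 2940
S = 3950 − 2940 = 1010

S = 1010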